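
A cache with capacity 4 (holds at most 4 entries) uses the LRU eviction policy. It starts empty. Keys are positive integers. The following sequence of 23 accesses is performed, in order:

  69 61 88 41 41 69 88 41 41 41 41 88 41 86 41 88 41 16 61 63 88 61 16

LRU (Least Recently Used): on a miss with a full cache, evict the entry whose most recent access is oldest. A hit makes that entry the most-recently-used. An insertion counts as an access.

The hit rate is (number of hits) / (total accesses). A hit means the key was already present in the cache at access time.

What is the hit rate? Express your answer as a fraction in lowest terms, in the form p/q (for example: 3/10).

LRU simulation (capacity=4):
  1. access 69: MISS. Cache (LRU->MRU): [69]
  2. access 61: MISS. Cache (LRU->MRU): [69 61]
  3. access 88: MISS. Cache (LRU->MRU): [69 61 88]
  4. access 41: MISS. Cache (LRU->MRU): [69 61 88 41]
  5. access 41: HIT. Cache (LRU->MRU): [69 61 88 41]
  6. access 69: HIT. Cache (LRU->MRU): [61 88 41 69]
  7. access 88: HIT. Cache (LRU->MRU): [61 41 69 88]
  8. access 41: HIT. Cache (LRU->MRU): [61 69 88 41]
  9. access 41: HIT. Cache (LRU->MRU): [61 69 88 41]
  10. access 41: HIT. Cache (LRU->MRU): [61 69 88 41]
  11. access 41: HIT. Cache (LRU->MRU): [61 69 88 41]
  12. access 88: HIT. Cache (LRU->MRU): [61 69 41 88]
  13. access 41: HIT. Cache (LRU->MRU): [61 69 88 41]
  14. access 86: MISS, evict 61. Cache (LRU->MRU): [69 88 41 86]
  15. access 41: HIT. Cache (LRU->MRU): [69 88 86 41]
  16. access 88: HIT. Cache (LRU->MRU): [69 86 41 88]
  17. access 41: HIT. Cache (LRU->MRU): [69 86 88 41]
  18. access 16: MISS, evict 69. Cache (LRU->MRU): [86 88 41 16]
  19. access 61: MISS, evict 86. Cache (LRU->MRU): [88 41 16 61]
  20. access 63: MISS, evict 88. Cache (LRU->MRU): [41 16 61 63]
  21. access 88: MISS, evict 41. Cache (LRU->MRU): [16 61 63 88]
  22. access 61: HIT. Cache (LRU->MRU): [16 63 88 61]
  23. access 16: HIT. Cache (LRU->MRU): [63 88 61 16]
Total: 14 hits, 9 misses, 5 evictions

Hit rate = 14/23

Answer: 14/23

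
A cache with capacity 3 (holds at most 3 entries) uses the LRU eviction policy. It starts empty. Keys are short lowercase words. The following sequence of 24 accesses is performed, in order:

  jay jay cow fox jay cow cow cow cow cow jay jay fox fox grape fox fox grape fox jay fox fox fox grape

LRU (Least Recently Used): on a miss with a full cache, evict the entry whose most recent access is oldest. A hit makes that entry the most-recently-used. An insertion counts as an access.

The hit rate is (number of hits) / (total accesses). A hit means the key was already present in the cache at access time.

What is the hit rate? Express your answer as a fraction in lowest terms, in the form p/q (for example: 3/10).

LRU simulation (capacity=3):
  1. access jay: MISS. Cache (LRU->MRU): [jay]
  2. access jay: HIT. Cache (LRU->MRU): [jay]
  3. access cow: MISS. Cache (LRU->MRU): [jay cow]
  4. access fox: MISS. Cache (LRU->MRU): [jay cow fox]
  5. access jay: HIT. Cache (LRU->MRU): [cow fox jay]
  6. access cow: HIT. Cache (LRU->MRU): [fox jay cow]
  7. access cow: HIT. Cache (LRU->MRU): [fox jay cow]
  8. access cow: HIT. Cache (LRU->MRU): [fox jay cow]
  9. access cow: HIT. Cache (LRU->MRU): [fox jay cow]
  10. access cow: HIT. Cache (LRU->MRU): [fox jay cow]
  11. access jay: HIT. Cache (LRU->MRU): [fox cow jay]
  12. access jay: HIT. Cache (LRU->MRU): [fox cow jay]
  13. access fox: HIT. Cache (LRU->MRU): [cow jay fox]
  14. access fox: HIT. Cache (LRU->MRU): [cow jay fox]
  15. access grape: MISS, evict cow. Cache (LRU->MRU): [jay fox grape]
  16. access fox: HIT. Cache (LRU->MRU): [jay grape fox]
  17. access fox: HIT. Cache (LRU->MRU): [jay grape fox]
  18. access grape: HIT. Cache (LRU->MRU): [jay fox grape]
  19. access fox: HIT. Cache (LRU->MRU): [jay grape fox]
  20. access jay: HIT. Cache (LRU->MRU): [grape fox jay]
  21. access fox: HIT. Cache (LRU->MRU): [grape jay fox]
  22. access fox: HIT. Cache (LRU->MRU): [grape jay fox]
  23. access fox: HIT. Cache (LRU->MRU): [grape jay fox]
  24. access grape: HIT. Cache (LRU->MRU): [jay fox grape]
Total: 20 hits, 4 misses, 1 evictions

Hit rate = 20/24 = 5/6

Answer: 5/6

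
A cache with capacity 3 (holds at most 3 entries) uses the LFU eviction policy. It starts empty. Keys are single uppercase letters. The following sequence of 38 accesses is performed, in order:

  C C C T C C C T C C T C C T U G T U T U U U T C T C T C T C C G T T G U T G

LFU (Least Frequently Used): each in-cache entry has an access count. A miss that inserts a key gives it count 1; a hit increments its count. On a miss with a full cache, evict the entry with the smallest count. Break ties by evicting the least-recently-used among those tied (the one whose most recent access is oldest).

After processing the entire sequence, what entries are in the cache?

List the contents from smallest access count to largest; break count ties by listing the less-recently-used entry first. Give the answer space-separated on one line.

Answer: G T C

Derivation:
LFU simulation (capacity=3):
  1. access C: MISS. Cache: [C(c=1)]
  2. access C: HIT, count now 2. Cache: [C(c=2)]
  3. access C: HIT, count now 3. Cache: [C(c=3)]
  4. access T: MISS. Cache: [T(c=1) C(c=3)]
  5. access C: HIT, count now 4. Cache: [T(c=1) C(c=4)]
  6. access C: HIT, count now 5. Cache: [T(c=1) C(c=5)]
  7. access C: HIT, count now 6. Cache: [T(c=1) C(c=6)]
  8. access T: HIT, count now 2. Cache: [T(c=2) C(c=6)]
  9. access C: HIT, count now 7. Cache: [T(c=2) C(c=7)]
  10. access C: HIT, count now 8. Cache: [T(c=2) C(c=8)]
  11. access T: HIT, count now 3. Cache: [T(c=3) C(c=8)]
  12. access C: HIT, count now 9. Cache: [T(c=3) C(c=9)]
  13. access C: HIT, count now 10. Cache: [T(c=3) C(c=10)]
  14. access T: HIT, count now 4. Cache: [T(c=4) C(c=10)]
  15. access U: MISS. Cache: [U(c=1) T(c=4) C(c=10)]
  16. access G: MISS, evict U(c=1). Cache: [G(c=1) T(c=4) C(c=10)]
  17. access T: HIT, count now 5. Cache: [G(c=1) T(c=5) C(c=10)]
  18. access U: MISS, evict G(c=1). Cache: [U(c=1) T(c=5) C(c=10)]
  19. access T: HIT, count now 6. Cache: [U(c=1) T(c=6) C(c=10)]
  20. access U: HIT, count now 2. Cache: [U(c=2) T(c=6) C(c=10)]
  21. access U: HIT, count now 3. Cache: [U(c=3) T(c=6) C(c=10)]
  22. access U: HIT, count now 4. Cache: [U(c=4) T(c=6) C(c=10)]
  23. access T: HIT, count now 7. Cache: [U(c=4) T(c=7) C(c=10)]
  24. access C: HIT, count now 11. Cache: [U(c=4) T(c=7) C(c=11)]
  25. access T: HIT, count now 8. Cache: [U(c=4) T(c=8) C(c=11)]
  26. access C: HIT, count now 12. Cache: [U(c=4) T(c=8) C(c=12)]
  27. access T: HIT, count now 9. Cache: [U(c=4) T(c=9) C(c=12)]
  28. access C: HIT, count now 13. Cache: [U(c=4) T(c=9) C(c=13)]
  29. access T: HIT, count now 10. Cache: [U(c=4) T(c=10) C(c=13)]
  30. access C: HIT, count now 14. Cache: [U(c=4) T(c=10) C(c=14)]
  31. access C: HIT, count now 15. Cache: [U(c=4) T(c=10) C(c=15)]
  32. access G: MISS, evict U(c=4). Cache: [G(c=1) T(c=10) C(c=15)]
  33. access T: HIT, count now 11. Cache: [G(c=1) T(c=11) C(c=15)]
  34. access T: HIT, count now 12. Cache: [G(c=1) T(c=12) C(c=15)]
  35. access G: HIT, count now 2. Cache: [G(c=2) T(c=12) C(c=15)]
  36. access U: MISS, evict G(c=2). Cache: [U(c=1) T(c=12) C(c=15)]
  37. access T: HIT, count now 13. Cache: [U(c=1) T(c=13) C(c=15)]
  38. access G: MISS, evict U(c=1). Cache: [G(c=1) T(c=13) C(c=15)]
Total: 30 hits, 8 misses, 5 evictions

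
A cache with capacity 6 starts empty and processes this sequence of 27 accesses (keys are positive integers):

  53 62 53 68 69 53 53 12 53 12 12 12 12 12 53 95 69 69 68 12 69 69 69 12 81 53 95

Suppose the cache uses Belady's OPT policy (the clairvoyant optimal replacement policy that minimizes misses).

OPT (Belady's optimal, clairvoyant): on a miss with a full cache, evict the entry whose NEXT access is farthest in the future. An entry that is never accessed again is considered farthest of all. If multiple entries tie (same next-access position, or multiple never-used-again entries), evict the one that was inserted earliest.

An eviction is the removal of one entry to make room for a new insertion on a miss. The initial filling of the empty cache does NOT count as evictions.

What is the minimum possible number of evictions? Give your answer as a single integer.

Answer: 1

Derivation:
OPT (Belady) simulation (capacity=6):
  1. access 53: MISS. Cache: [53]
  2. access 62: MISS. Cache: [53 62]
  3. access 53: HIT. Next use of 53: step 6. Cache: [53 62]
  4. access 68: MISS. Cache: [53 62 68]
  5. access 69: MISS. Cache: [53 62 68 69]
  6. access 53: HIT. Next use of 53: step 7. Cache: [53 62 68 69]
  7. access 53: HIT. Next use of 53: step 9. Cache: [53 62 68 69]
  8. access 12: MISS. Cache: [53 62 68 69 12]
  9. access 53: HIT. Next use of 53: step 15. Cache: [53 62 68 69 12]
  10. access 12: HIT. Next use of 12: step 11. Cache: [53 62 68 69 12]
  11. access 12: HIT. Next use of 12: step 12. Cache: [53 62 68 69 12]
  12. access 12: HIT. Next use of 12: step 13. Cache: [53 62 68 69 12]
  13. access 12: HIT. Next use of 12: step 14. Cache: [53 62 68 69 12]
  14. access 12: HIT. Next use of 12: step 20. Cache: [53 62 68 69 12]
  15. access 53: HIT. Next use of 53: step 26. Cache: [53 62 68 69 12]
  16. access 95: MISS. Cache: [53 62 68 69 12 95]
  17. access 69: HIT. Next use of 69: step 18. Cache: [53 62 68 69 12 95]
  18. access 69: HIT. Next use of 69: step 21. Cache: [53 62 68 69 12 95]
  19. access 68: HIT. Next use of 68: never. Cache: [53 62 68 69 12 95]
  20. access 12: HIT. Next use of 12: step 24. Cache: [53 62 68 69 12 95]
  21. access 69: HIT. Next use of 69: step 22. Cache: [53 62 68 69 12 95]
  22. access 69: HIT. Next use of 69: step 23. Cache: [53 62 68 69 12 95]
  23. access 69: HIT. Next use of 69: never. Cache: [53 62 68 69 12 95]
  24. access 12: HIT. Next use of 12: never. Cache: [53 62 68 69 12 95]
  25. access 81: MISS, evict 62 (next use: never). Cache: [53 68 69 12 95 81]
  26. access 53: HIT. Next use of 53: never. Cache: [53 68 69 12 95 81]
  27. access 95: HIT. Next use of 95: never. Cache: [53 68 69 12 95 81]
Total: 20 hits, 7 misses, 1 evictions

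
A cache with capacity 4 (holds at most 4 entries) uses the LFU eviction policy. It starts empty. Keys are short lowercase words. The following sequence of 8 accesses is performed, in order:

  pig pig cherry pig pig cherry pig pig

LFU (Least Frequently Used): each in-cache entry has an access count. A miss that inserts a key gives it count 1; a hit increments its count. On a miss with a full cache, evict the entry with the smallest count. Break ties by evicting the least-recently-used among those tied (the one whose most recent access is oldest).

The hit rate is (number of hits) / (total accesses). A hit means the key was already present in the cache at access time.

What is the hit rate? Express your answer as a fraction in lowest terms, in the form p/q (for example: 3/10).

LFU simulation (capacity=4):
  1. access pig: MISS. Cache: [pig(c=1)]
  2. access pig: HIT, count now 2. Cache: [pig(c=2)]
  3. access cherry: MISS. Cache: [cherry(c=1) pig(c=2)]
  4. access pig: HIT, count now 3. Cache: [cherry(c=1) pig(c=3)]
  5. access pig: HIT, count now 4. Cache: [cherry(c=1) pig(c=4)]
  6. access cherry: HIT, count now 2. Cache: [cherry(c=2) pig(c=4)]
  7. access pig: HIT, count now 5. Cache: [cherry(c=2) pig(c=5)]
  8. access pig: HIT, count now 6. Cache: [cherry(c=2) pig(c=6)]
Total: 6 hits, 2 misses, 0 evictions

Hit rate = 6/8 = 3/4

Answer: 3/4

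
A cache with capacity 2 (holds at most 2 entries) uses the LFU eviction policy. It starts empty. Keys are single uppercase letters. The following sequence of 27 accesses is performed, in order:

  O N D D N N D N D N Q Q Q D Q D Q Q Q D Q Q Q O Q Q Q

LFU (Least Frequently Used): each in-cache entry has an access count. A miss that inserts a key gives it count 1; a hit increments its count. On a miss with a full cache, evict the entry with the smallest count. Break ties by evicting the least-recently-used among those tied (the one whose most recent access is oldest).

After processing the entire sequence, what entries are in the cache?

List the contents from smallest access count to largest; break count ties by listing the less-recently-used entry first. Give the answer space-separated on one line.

Answer: Q N

Derivation:
LFU simulation (capacity=2):
  1. access O: MISS. Cache: [O(c=1)]
  2. access N: MISS. Cache: [O(c=1) N(c=1)]
  3. access D: MISS, evict O(c=1). Cache: [N(c=1) D(c=1)]
  4. access D: HIT, count now 2. Cache: [N(c=1) D(c=2)]
  5. access N: HIT, count now 2. Cache: [D(c=2) N(c=2)]
  6. access N: HIT, count now 3. Cache: [D(c=2) N(c=3)]
  7. access D: HIT, count now 3. Cache: [N(c=3) D(c=3)]
  8. access N: HIT, count now 4. Cache: [D(c=3) N(c=4)]
  9. access D: HIT, count now 4. Cache: [N(c=4) D(c=4)]
  10. access N: HIT, count now 5. Cache: [D(c=4) N(c=5)]
  11. access Q: MISS, evict D(c=4). Cache: [Q(c=1) N(c=5)]
  12. access Q: HIT, count now 2. Cache: [Q(c=2) N(c=5)]
  13. access Q: HIT, count now 3. Cache: [Q(c=3) N(c=5)]
  14. access D: MISS, evict Q(c=3). Cache: [D(c=1) N(c=5)]
  15. access Q: MISS, evict D(c=1). Cache: [Q(c=1) N(c=5)]
  16. access D: MISS, evict Q(c=1). Cache: [D(c=1) N(c=5)]
  17. access Q: MISS, evict D(c=1). Cache: [Q(c=1) N(c=5)]
  18. access Q: HIT, count now 2. Cache: [Q(c=2) N(c=5)]
  19. access Q: HIT, count now 3. Cache: [Q(c=3) N(c=5)]
  20. access D: MISS, evict Q(c=3). Cache: [D(c=1) N(c=5)]
  21. access Q: MISS, evict D(c=1). Cache: [Q(c=1) N(c=5)]
  22. access Q: HIT, count now 2. Cache: [Q(c=2) N(c=5)]
  23. access Q: HIT, count now 3. Cache: [Q(c=3) N(c=5)]
  24. access O: MISS, evict Q(c=3). Cache: [O(c=1) N(c=5)]
  25. access Q: MISS, evict O(c=1). Cache: [Q(c=1) N(c=5)]
  26. access Q: HIT, count now 2. Cache: [Q(c=2) N(c=5)]
  27. access Q: HIT, count now 3. Cache: [Q(c=3) N(c=5)]
Total: 15 hits, 12 misses, 10 evictions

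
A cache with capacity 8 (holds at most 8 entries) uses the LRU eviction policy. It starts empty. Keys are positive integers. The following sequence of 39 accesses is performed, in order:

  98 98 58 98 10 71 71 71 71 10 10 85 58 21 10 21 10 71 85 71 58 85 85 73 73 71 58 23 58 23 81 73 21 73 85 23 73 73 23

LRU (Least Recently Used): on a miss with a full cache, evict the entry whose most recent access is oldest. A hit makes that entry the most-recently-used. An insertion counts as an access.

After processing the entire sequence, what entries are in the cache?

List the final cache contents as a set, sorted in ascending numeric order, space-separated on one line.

LRU simulation (capacity=8):
  1. access 98: MISS. Cache (LRU->MRU): [98]
  2. access 98: HIT. Cache (LRU->MRU): [98]
  3. access 58: MISS. Cache (LRU->MRU): [98 58]
  4. access 98: HIT. Cache (LRU->MRU): [58 98]
  5. access 10: MISS. Cache (LRU->MRU): [58 98 10]
  6. access 71: MISS. Cache (LRU->MRU): [58 98 10 71]
  7. access 71: HIT. Cache (LRU->MRU): [58 98 10 71]
  8. access 71: HIT. Cache (LRU->MRU): [58 98 10 71]
  9. access 71: HIT. Cache (LRU->MRU): [58 98 10 71]
  10. access 10: HIT. Cache (LRU->MRU): [58 98 71 10]
  11. access 10: HIT. Cache (LRU->MRU): [58 98 71 10]
  12. access 85: MISS. Cache (LRU->MRU): [58 98 71 10 85]
  13. access 58: HIT. Cache (LRU->MRU): [98 71 10 85 58]
  14. access 21: MISS. Cache (LRU->MRU): [98 71 10 85 58 21]
  15. access 10: HIT. Cache (LRU->MRU): [98 71 85 58 21 10]
  16. access 21: HIT. Cache (LRU->MRU): [98 71 85 58 10 21]
  17. access 10: HIT. Cache (LRU->MRU): [98 71 85 58 21 10]
  18. access 71: HIT. Cache (LRU->MRU): [98 85 58 21 10 71]
  19. access 85: HIT. Cache (LRU->MRU): [98 58 21 10 71 85]
  20. access 71: HIT. Cache (LRU->MRU): [98 58 21 10 85 71]
  21. access 58: HIT. Cache (LRU->MRU): [98 21 10 85 71 58]
  22. access 85: HIT. Cache (LRU->MRU): [98 21 10 71 58 85]
  23. access 85: HIT. Cache (LRU->MRU): [98 21 10 71 58 85]
  24. access 73: MISS. Cache (LRU->MRU): [98 21 10 71 58 85 73]
  25. access 73: HIT. Cache (LRU->MRU): [98 21 10 71 58 85 73]
  26. access 71: HIT. Cache (LRU->MRU): [98 21 10 58 85 73 71]
  27. access 58: HIT. Cache (LRU->MRU): [98 21 10 85 73 71 58]
  28. access 23: MISS. Cache (LRU->MRU): [98 21 10 85 73 71 58 23]
  29. access 58: HIT. Cache (LRU->MRU): [98 21 10 85 73 71 23 58]
  30. access 23: HIT. Cache (LRU->MRU): [98 21 10 85 73 71 58 23]
  31. access 81: MISS, evict 98. Cache (LRU->MRU): [21 10 85 73 71 58 23 81]
  32. access 73: HIT. Cache (LRU->MRU): [21 10 85 71 58 23 81 73]
  33. access 21: HIT. Cache (LRU->MRU): [10 85 71 58 23 81 73 21]
  34. access 73: HIT. Cache (LRU->MRU): [10 85 71 58 23 81 21 73]
  35. access 85: HIT. Cache (LRU->MRU): [10 71 58 23 81 21 73 85]
  36. access 23: HIT. Cache (LRU->MRU): [10 71 58 81 21 73 85 23]
  37. access 73: HIT. Cache (LRU->MRU): [10 71 58 81 21 85 23 73]
  38. access 73: HIT. Cache (LRU->MRU): [10 71 58 81 21 85 23 73]
  39. access 23: HIT. Cache (LRU->MRU): [10 71 58 81 21 85 73 23]
Total: 30 hits, 9 misses, 1 evictions

Answer: 10 21 23 58 71 73 81 85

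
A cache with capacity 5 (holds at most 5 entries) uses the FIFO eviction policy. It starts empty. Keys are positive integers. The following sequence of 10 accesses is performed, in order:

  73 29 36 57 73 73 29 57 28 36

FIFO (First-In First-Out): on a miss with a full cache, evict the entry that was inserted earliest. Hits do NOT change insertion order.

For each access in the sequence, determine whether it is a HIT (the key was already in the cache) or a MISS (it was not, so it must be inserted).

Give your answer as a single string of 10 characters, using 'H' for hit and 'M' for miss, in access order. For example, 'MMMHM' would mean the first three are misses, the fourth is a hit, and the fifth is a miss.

Answer: MMMMHHHHMH

Derivation:
FIFO simulation (capacity=5):
  1. access 73: MISS. Cache (old->new): [73]
  2. access 29: MISS. Cache (old->new): [73 29]
  3. access 36: MISS. Cache (old->new): [73 29 36]
  4. access 57: MISS. Cache (old->new): [73 29 36 57]
  5. access 73: HIT. Cache (old->new): [73 29 36 57]
  6. access 73: HIT. Cache (old->new): [73 29 36 57]
  7. access 29: HIT. Cache (old->new): [73 29 36 57]
  8. access 57: HIT. Cache (old->new): [73 29 36 57]
  9. access 28: MISS. Cache (old->new): [73 29 36 57 28]
  10. access 36: HIT. Cache (old->new): [73 29 36 57 28]
Total: 5 hits, 5 misses, 0 evictions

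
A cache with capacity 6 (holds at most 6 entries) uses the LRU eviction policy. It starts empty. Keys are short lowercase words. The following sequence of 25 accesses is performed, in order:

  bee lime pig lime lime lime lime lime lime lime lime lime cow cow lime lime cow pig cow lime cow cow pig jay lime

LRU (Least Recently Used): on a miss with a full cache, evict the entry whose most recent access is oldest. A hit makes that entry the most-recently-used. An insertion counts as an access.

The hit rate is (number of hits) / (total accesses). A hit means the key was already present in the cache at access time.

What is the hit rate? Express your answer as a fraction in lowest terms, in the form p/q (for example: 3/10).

LRU simulation (capacity=6):
  1. access bee: MISS. Cache (LRU->MRU): [bee]
  2. access lime: MISS. Cache (LRU->MRU): [bee lime]
  3. access pig: MISS. Cache (LRU->MRU): [bee lime pig]
  4. access lime: HIT. Cache (LRU->MRU): [bee pig lime]
  5. access lime: HIT. Cache (LRU->MRU): [bee pig lime]
  6. access lime: HIT. Cache (LRU->MRU): [bee pig lime]
  7. access lime: HIT. Cache (LRU->MRU): [bee pig lime]
  8. access lime: HIT. Cache (LRU->MRU): [bee pig lime]
  9. access lime: HIT. Cache (LRU->MRU): [bee pig lime]
  10. access lime: HIT. Cache (LRU->MRU): [bee pig lime]
  11. access lime: HIT. Cache (LRU->MRU): [bee pig lime]
  12. access lime: HIT. Cache (LRU->MRU): [bee pig lime]
  13. access cow: MISS. Cache (LRU->MRU): [bee pig lime cow]
  14. access cow: HIT. Cache (LRU->MRU): [bee pig lime cow]
  15. access lime: HIT. Cache (LRU->MRU): [bee pig cow lime]
  16. access lime: HIT. Cache (LRU->MRU): [bee pig cow lime]
  17. access cow: HIT. Cache (LRU->MRU): [bee pig lime cow]
  18. access pig: HIT. Cache (LRU->MRU): [bee lime cow pig]
  19. access cow: HIT. Cache (LRU->MRU): [bee lime pig cow]
  20. access lime: HIT. Cache (LRU->MRU): [bee pig cow lime]
  21. access cow: HIT. Cache (LRU->MRU): [bee pig lime cow]
  22. access cow: HIT. Cache (LRU->MRU): [bee pig lime cow]
  23. access pig: HIT. Cache (LRU->MRU): [bee lime cow pig]
  24. access jay: MISS. Cache (LRU->MRU): [bee lime cow pig jay]
  25. access lime: HIT. Cache (LRU->MRU): [bee cow pig jay lime]
Total: 20 hits, 5 misses, 0 evictions

Hit rate = 20/25 = 4/5

Answer: 4/5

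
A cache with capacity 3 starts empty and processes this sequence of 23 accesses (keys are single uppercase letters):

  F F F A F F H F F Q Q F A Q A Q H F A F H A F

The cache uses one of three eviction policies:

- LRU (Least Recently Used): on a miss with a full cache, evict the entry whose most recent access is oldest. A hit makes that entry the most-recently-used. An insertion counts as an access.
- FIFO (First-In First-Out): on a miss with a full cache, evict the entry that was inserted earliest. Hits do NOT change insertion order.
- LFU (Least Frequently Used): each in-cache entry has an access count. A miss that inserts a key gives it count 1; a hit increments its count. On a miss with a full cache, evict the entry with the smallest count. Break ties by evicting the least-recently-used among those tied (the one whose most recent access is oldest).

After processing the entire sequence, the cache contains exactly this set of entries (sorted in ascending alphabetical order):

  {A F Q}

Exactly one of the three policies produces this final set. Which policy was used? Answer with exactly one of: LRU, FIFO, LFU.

Simulating under each policy and comparing final sets:
  LRU: final set = {A F H} -> differs
  FIFO: final set = {A F H} -> differs
  LFU: final set = {A F Q} -> MATCHES target
Only LFU produces the target set.

Answer: LFU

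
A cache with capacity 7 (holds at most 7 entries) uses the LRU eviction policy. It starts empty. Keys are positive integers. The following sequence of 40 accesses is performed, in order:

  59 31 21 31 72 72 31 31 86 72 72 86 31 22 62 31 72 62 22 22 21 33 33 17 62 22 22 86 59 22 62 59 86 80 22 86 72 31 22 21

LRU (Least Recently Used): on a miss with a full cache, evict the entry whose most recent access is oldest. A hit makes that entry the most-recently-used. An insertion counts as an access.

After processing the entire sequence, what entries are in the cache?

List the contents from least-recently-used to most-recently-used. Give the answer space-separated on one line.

LRU simulation (capacity=7):
  1. access 59: MISS. Cache (LRU->MRU): [59]
  2. access 31: MISS. Cache (LRU->MRU): [59 31]
  3. access 21: MISS. Cache (LRU->MRU): [59 31 21]
  4. access 31: HIT. Cache (LRU->MRU): [59 21 31]
  5. access 72: MISS. Cache (LRU->MRU): [59 21 31 72]
  6. access 72: HIT. Cache (LRU->MRU): [59 21 31 72]
  7. access 31: HIT. Cache (LRU->MRU): [59 21 72 31]
  8. access 31: HIT. Cache (LRU->MRU): [59 21 72 31]
  9. access 86: MISS. Cache (LRU->MRU): [59 21 72 31 86]
  10. access 72: HIT. Cache (LRU->MRU): [59 21 31 86 72]
  11. access 72: HIT. Cache (LRU->MRU): [59 21 31 86 72]
  12. access 86: HIT. Cache (LRU->MRU): [59 21 31 72 86]
  13. access 31: HIT. Cache (LRU->MRU): [59 21 72 86 31]
  14. access 22: MISS. Cache (LRU->MRU): [59 21 72 86 31 22]
  15. access 62: MISS. Cache (LRU->MRU): [59 21 72 86 31 22 62]
  16. access 31: HIT. Cache (LRU->MRU): [59 21 72 86 22 62 31]
  17. access 72: HIT. Cache (LRU->MRU): [59 21 86 22 62 31 72]
  18. access 62: HIT. Cache (LRU->MRU): [59 21 86 22 31 72 62]
  19. access 22: HIT. Cache (LRU->MRU): [59 21 86 31 72 62 22]
  20. access 22: HIT. Cache (LRU->MRU): [59 21 86 31 72 62 22]
  21. access 21: HIT. Cache (LRU->MRU): [59 86 31 72 62 22 21]
  22. access 33: MISS, evict 59. Cache (LRU->MRU): [86 31 72 62 22 21 33]
  23. access 33: HIT. Cache (LRU->MRU): [86 31 72 62 22 21 33]
  24. access 17: MISS, evict 86. Cache (LRU->MRU): [31 72 62 22 21 33 17]
  25. access 62: HIT. Cache (LRU->MRU): [31 72 22 21 33 17 62]
  26. access 22: HIT. Cache (LRU->MRU): [31 72 21 33 17 62 22]
  27. access 22: HIT. Cache (LRU->MRU): [31 72 21 33 17 62 22]
  28. access 86: MISS, evict 31. Cache (LRU->MRU): [72 21 33 17 62 22 86]
  29. access 59: MISS, evict 72. Cache (LRU->MRU): [21 33 17 62 22 86 59]
  30. access 22: HIT. Cache (LRU->MRU): [21 33 17 62 86 59 22]
  31. access 62: HIT. Cache (LRU->MRU): [21 33 17 86 59 22 62]
  32. access 59: HIT. Cache (LRU->MRU): [21 33 17 86 22 62 59]
  33. access 86: HIT. Cache (LRU->MRU): [21 33 17 22 62 59 86]
  34. access 80: MISS, evict 21. Cache (LRU->MRU): [33 17 22 62 59 86 80]
  35. access 22: HIT. Cache (LRU->MRU): [33 17 62 59 86 80 22]
  36. access 86: HIT. Cache (LRU->MRU): [33 17 62 59 80 22 86]
  37. access 72: MISS, evict 33. Cache (LRU->MRU): [17 62 59 80 22 86 72]
  38. access 31: MISS, evict 17. Cache (LRU->MRU): [62 59 80 22 86 72 31]
  39. access 22: HIT. Cache (LRU->MRU): [62 59 80 86 72 31 22]
  40. access 21: MISS, evict 62. Cache (LRU->MRU): [59 80 86 72 31 22 21]
Total: 25 hits, 15 misses, 8 evictions

Answer: 59 80 86 72 31 22 21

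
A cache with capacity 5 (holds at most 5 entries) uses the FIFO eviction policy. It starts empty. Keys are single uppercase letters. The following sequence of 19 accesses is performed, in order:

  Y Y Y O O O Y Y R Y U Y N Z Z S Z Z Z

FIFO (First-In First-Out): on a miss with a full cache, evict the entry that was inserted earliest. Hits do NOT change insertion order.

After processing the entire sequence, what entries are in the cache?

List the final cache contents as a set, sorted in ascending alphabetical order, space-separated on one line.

FIFO simulation (capacity=5):
  1. access Y: MISS. Cache (old->new): [Y]
  2. access Y: HIT. Cache (old->new): [Y]
  3. access Y: HIT. Cache (old->new): [Y]
  4. access O: MISS. Cache (old->new): [Y O]
  5. access O: HIT. Cache (old->new): [Y O]
  6. access O: HIT. Cache (old->new): [Y O]
  7. access Y: HIT. Cache (old->new): [Y O]
  8. access Y: HIT. Cache (old->new): [Y O]
  9. access R: MISS. Cache (old->new): [Y O R]
  10. access Y: HIT. Cache (old->new): [Y O R]
  11. access U: MISS. Cache (old->new): [Y O R U]
  12. access Y: HIT. Cache (old->new): [Y O R U]
  13. access N: MISS. Cache (old->new): [Y O R U N]
  14. access Z: MISS, evict Y. Cache (old->new): [O R U N Z]
  15. access Z: HIT. Cache (old->new): [O R U N Z]
  16. access S: MISS, evict O. Cache (old->new): [R U N Z S]
  17. access Z: HIT. Cache (old->new): [R U N Z S]
  18. access Z: HIT. Cache (old->new): [R U N Z S]
  19. access Z: HIT. Cache (old->new): [R U N Z S]
Total: 12 hits, 7 misses, 2 evictions

Answer: N R S U Z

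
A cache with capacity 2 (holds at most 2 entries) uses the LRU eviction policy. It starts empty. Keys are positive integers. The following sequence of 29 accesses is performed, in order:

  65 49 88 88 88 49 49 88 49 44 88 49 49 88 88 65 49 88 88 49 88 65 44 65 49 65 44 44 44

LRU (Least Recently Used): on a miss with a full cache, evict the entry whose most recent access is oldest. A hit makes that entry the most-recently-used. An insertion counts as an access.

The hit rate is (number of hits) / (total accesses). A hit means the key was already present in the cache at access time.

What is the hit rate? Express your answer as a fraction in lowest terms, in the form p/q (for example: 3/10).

Answer: 16/29

Derivation:
LRU simulation (capacity=2):
  1. access 65: MISS. Cache (LRU->MRU): [65]
  2. access 49: MISS. Cache (LRU->MRU): [65 49]
  3. access 88: MISS, evict 65. Cache (LRU->MRU): [49 88]
  4. access 88: HIT. Cache (LRU->MRU): [49 88]
  5. access 88: HIT. Cache (LRU->MRU): [49 88]
  6. access 49: HIT. Cache (LRU->MRU): [88 49]
  7. access 49: HIT. Cache (LRU->MRU): [88 49]
  8. access 88: HIT. Cache (LRU->MRU): [49 88]
  9. access 49: HIT. Cache (LRU->MRU): [88 49]
  10. access 44: MISS, evict 88. Cache (LRU->MRU): [49 44]
  11. access 88: MISS, evict 49. Cache (LRU->MRU): [44 88]
  12. access 49: MISS, evict 44. Cache (LRU->MRU): [88 49]
  13. access 49: HIT. Cache (LRU->MRU): [88 49]
  14. access 88: HIT. Cache (LRU->MRU): [49 88]
  15. access 88: HIT. Cache (LRU->MRU): [49 88]
  16. access 65: MISS, evict 49. Cache (LRU->MRU): [88 65]
  17. access 49: MISS, evict 88. Cache (LRU->MRU): [65 49]
  18. access 88: MISS, evict 65. Cache (LRU->MRU): [49 88]
  19. access 88: HIT. Cache (LRU->MRU): [49 88]
  20. access 49: HIT. Cache (LRU->MRU): [88 49]
  21. access 88: HIT. Cache (LRU->MRU): [49 88]
  22. access 65: MISS, evict 49. Cache (LRU->MRU): [88 65]
  23. access 44: MISS, evict 88. Cache (LRU->MRU): [65 44]
  24. access 65: HIT. Cache (LRU->MRU): [44 65]
  25. access 49: MISS, evict 44. Cache (LRU->MRU): [65 49]
  26. access 65: HIT. Cache (LRU->MRU): [49 65]
  27. access 44: MISS, evict 49. Cache (LRU->MRU): [65 44]
  28. access 44: HIT. Cache (LRU->MRU): [65 44]
  29. access 44: HIT. Cache (LRU->MRU): [65 44]
Total: 16 hits, 13 misses, 11 evictions

Hit rate = 16/29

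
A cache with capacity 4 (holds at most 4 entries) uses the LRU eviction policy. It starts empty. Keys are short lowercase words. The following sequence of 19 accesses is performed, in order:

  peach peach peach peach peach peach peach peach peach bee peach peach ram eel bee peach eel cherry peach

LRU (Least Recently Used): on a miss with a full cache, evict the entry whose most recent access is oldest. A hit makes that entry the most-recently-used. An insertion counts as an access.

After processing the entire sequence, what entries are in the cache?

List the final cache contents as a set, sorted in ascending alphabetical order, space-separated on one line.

Answer: bee cherry eel peach

Derivation:
LRU simulation (capacity=4):
  1. access peach: MISS. Cache (LRU->MRU): [peach]
  2. access peach: HIT. Cache (LRU->MRU): [peach]
  3. access peach: HIT. Cache (LRU->MRU): [peach]
  4. access peach: HIT. Cache (LRU->MRU): [peach]
  5. access peach: HIT. Cache (LRU->MRU): [peach]
  6. access peach: HIT. Cache (LRU->MRU): [peach]
  7. access peach: HIT. Cache (LRU->MRU): [peach]
  8. access peach: HIT. Cache (LRU->MRU): [peach]
  9. access peach: HIT. Cache (LRU->MRU): [peach]
  10. access bee: MISS. Cache (LRU->MRU): [peach bee]
  11. access peach: HIT. Cache (LRU->MRU): [bee peach]
  12. access peach: HIT. Cache (LRU->MRU): [bee peach]
  13. access ram: MISS. Cache (LRU->MRU): [bee peach ram]
  14. access eel: MISS. Cache (LRU->MRU): [bee peach ram eel]
  15. access bee: HIT. Cache (LRU->MRU): [peach ram eel bee]
  16. access peach: HIT. Cache (LRU->MRU): [ram eel bee peach]
  17. access eel: HIT. Cache (LRU->MRU): [ram bee peach eel]
  18. access cherry: MISS, evict ram. Cache (LRU->MRU): [bee peach eel cherry]
  19. access peach: HIT. Cache (LRU->MRU): [bee eel cherry peach]
Total: 14 hits, 5 misses, 1 evictions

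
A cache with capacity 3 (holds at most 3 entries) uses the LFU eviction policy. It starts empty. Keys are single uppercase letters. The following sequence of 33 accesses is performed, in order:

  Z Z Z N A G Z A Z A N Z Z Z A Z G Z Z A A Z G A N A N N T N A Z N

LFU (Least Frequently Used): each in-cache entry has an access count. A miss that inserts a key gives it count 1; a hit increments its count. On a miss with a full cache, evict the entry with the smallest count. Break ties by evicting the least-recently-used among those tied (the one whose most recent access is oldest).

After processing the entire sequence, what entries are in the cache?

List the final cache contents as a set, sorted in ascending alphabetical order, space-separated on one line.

Answer: A N Z

Derivation:
LFU simulation (capacity=3):
  1. access Z: MISS. Cache: [Z(c=1)]
  2. access Z: HIT, count now 2. Cache: [Z(c=2)]
  3. access Z: HIT, count now 3. Cache: [Z(c=3)]
  4. access N: MISS. Cache: [N(c=1) Z(c=3)]
  5. access A: MISS. Cache: [N(c=1) A(c=1) Z(c=3)]
  6. access G: MISS, evict N(c=1). Cache: [A(c=1) G(c=1) Z(c=3)]
  7. access Z: HIT, count now 4. Cache: [A(c=1) G(c=1) Z(c=4)]
  8. access A: HIT, count now 2. Cache: [G(c=1) A(c=2) Z(c=4)]
  9. access Z: HIT, count now 5. Cache: [G(c=1) A(c=2) Z(c=5)]
  10. access A: HIT, count now 3. Cache: [G(c=1) A(c=3) Z(c=5)]
  11. access N: MISS, evict G(c=1). Cache: [N(c=1) A(c=3) Z(c=5)]
  12. access Z: HIT, count now 6. Cache: [N(c=1) A(c=3) Z(c=6)]
  13. access Z: HIT, count now 7. Cache: [N(c=1) A(c=3) Z(c=7)]
  14. access Z: HIT, count now 8. Cache: [N(c=1) A(c=3) Z(c=8)]
  15. access A: HIT, count now 4. Cache: [N(c=1) A(c=4) Z(c=8)]
  16. access Z: HIT, count now 9. Cache: [N(c=1) A(c=4) Z(c=9)]
  17. access G: MISS, evict N(c=1). Cache: [G(c=1) A(c=4) Z(c=9)]
  18. access Z: HIT, count now 10. Cache: [G(c=1) A(c=4) Z(c=10)]
  19. access Z: HIT, count now 11. Cache: [G(c=1) A(c=4) Z(c=11)]
  20. access A: HIT, count now 5. Cache: [G(c=1) A(c=5) Z(c=11)]
  21. access A: HIT, count now 6. Cache: [G(c=1) A(c=6) Z(c=11)]
  22. access Z: HIT, count now 12. Cache: [G(c=1) A(c=6) Z(c=12)]
  23. access G: HIT, count now 2. Cache: [G(c=2) A(c=6) Z(c=12)]
  24. access A: HIT, count now 7. Cache: [G(c=2) A(c=7) Z(c=12)]
  25. access N: MISS, evict G(c=2). Cache: [N(c=1) A(c=7) Z(c=12)]
  26. access A: HIT, count now 8. Cache: [N(c=1) A(c=8) Z(c=12)]
  27. access N: HIT, count now 2. Cache: [N(c=2) A(c=8) Z(c=12)]
  28. access N: HIT, count now 3. Cache: [N(c=3) A(c=8) Z(c=12)]
  29. access T: MISS, evict N(c=3). Cache: [T(c=1) A(c=8) Z(c=12)]
  30. access N: MISS, evict T(c=1). Cache: [N(c=1) A(c=8) Z(c=12)]
  31. access A: HIT, count now 9. Cache: [N(c=1) A(c=9) Z(c=12)]
  32. access Z: HIT, count now 13. Cache: [N(c=1) A(c=9) Z(c=13)]
  33. access N: HIT, count now 2. Cache: [N(c=2) A(c=9) Z(c=13)]
Total: 24 hits, 9 misses, 6 evictions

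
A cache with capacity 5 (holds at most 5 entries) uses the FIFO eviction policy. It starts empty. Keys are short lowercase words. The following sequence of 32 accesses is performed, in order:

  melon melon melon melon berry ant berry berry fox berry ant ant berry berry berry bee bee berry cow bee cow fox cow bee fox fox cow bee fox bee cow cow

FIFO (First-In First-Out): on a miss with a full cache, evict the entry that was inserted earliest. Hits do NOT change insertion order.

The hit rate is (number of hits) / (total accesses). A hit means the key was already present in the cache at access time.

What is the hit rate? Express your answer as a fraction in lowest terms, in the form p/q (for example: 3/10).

FIFO simulation (capacity=5):
  1. access melon: MISS. Cache (old->new): [melon]
  2. access melon: HIT. Cache (old->new): [melon]
  3. access melon: HIT. Cache (old->new): [melon]
  4. access melon: HIT. Cache (old->new): [melon]
  5. access berry: MISS. Cache (old->new): [melon berry]
  6. access ant: MISS. Cache (old->new): [melon berry ant]
  7. access berry: HIT. Cache (old->new): [melon berry ant]
  8. access berry: HIT. Cache (old->new): [melon berry ant]
  9. access fox: MISS. Cache (old->new): [melon berry ant fox]
  10. access berry: HIT. Cache (old->new): [melon berry ant fox]
  11. access ant: HIT. Cache (old->new): [melon berry ant fox]
  12. access ant: HIT. Cache (old->new): [melon berry ant fox]
  13. access berry: HIT. Cache (old->new): [melon berry ant fox]
  14. access berry: HIT. Cache (old->new): [melon berry ant fox]
  15. access berry: HIT. Cache (old->new): [melon berry ant fox]
  16. access bee: MISS. Cache (old->new): [melon berry ant fox bee]
  17. access bee: HIT. Cache (old->new): [melon berry ant fox bee]
  18. access berry: HIT. Cache (old->new): [melon berry ant fox bee]
  19. access cow: MISS, evict melon. Cache (old->new): [berry ant fox bee cow]
  20. access bee: HIT. Cache (old->new): [berry ant fox bee cow]
  21. access cow: HIT. Cache (old->new): [berry ant fox bee cow]
  22. access fox: HIT. Cache (old->new): [berry ant fox bee cow]
  23. access cow: HIT. Cache (old->new): [berry ant fox bee cow]
  24. access bee: HIT. Cache (old->new): [berry ant fox bee cow]
  25. access fox: HIT. Cache (old->new): [berry ant fox bee cow]
  26. access fox: HIT. Cache (old->new): [berry ant fox bee cow]
  27. access cow: HIT. Cache (old->new): [berry ant fox bee cow]
  28. access bee: HIT. Cache (old->new): [berry ant fox bee cow]
  29. access fox: HIT. Cache (old->new): [berry ant fox bee cow]
  30. access bee: HIT. Cache (old->new): [berry ant fox bee cow]
  31. access cow: HIT. Cache (old->new): [berry ant fox bee cow]
  32. access cow: HIT. Cache (old->new): [berry ant fox bee cow]
Total: 26 hits, 6 misses, 1 evictions

Hit rate = 26/32 = 13/16

Answer: 13/16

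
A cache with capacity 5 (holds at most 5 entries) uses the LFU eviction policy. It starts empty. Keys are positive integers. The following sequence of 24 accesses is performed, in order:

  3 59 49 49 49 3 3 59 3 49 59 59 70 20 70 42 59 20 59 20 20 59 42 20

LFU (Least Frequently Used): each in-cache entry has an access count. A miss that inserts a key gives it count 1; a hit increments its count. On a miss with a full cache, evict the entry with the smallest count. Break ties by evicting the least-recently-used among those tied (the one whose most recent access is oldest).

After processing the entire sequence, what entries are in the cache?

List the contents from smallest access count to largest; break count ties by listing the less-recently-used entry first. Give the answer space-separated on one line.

Answer: 42 3 49 20 59

Derivation:
LFU simulation (capacity=5):
  1. access 3: MISS. Cache: [3(c=1)]
  2. access 59: MISS. Cache: [3(c=1) 59(c=1)]
  3. access 49: MISS. Cache: [3(c=1) 59(c=1) 49(c=1)]
  4. access 49: HIT, count now 2. Cache: [3(c=1) 59(c=1) 49(c=2)]
  5. access 49: HIT, count now 3. Cache: [3(c=1) 59(c=1) 49(c=3)]
  6. access 3: HIT, count now 2. Cache: [59(c=1) 3(c=2) 49(c=3)]
  7. access 3: HIT, count now 3. Cache: [59(c=1) 49(c=3) 3(c=3)]
  8. access 59: HIT, count now 2. Cache: [59(c=2) 49(c=3) 3(c=3)]
  9. access 3: HIT, count now 4. Cache: [59(c=2) 49(c=3) 3(c=4)]
  10. access 49: HIT, count now 4. Cache: [59(c=2) 3(c=4) 49(c=4)]
  11. access 59: HIT, count now 3. Cache: [59(c=3) 3(c=4) 49(c=4)]
  12. access 59: HIT, count now 4. Cache: [3(c=4) 49(c=4) 59(c=4)]
  13. access 70: MISS. Cache: [70(c=1) 3(c=4) 49(c=4) 59(c=4)]
  14. access 20: MISS. Cache: [70(c=1) 20(c=1) 3(c=4) 49(c=4) 59(c=4)]
  15. access 70: HIT, count now 2. Cache: [20(c=1) 70(c=2) 3(c=4) 49(c=4) 59(c=4)]
  16. access 42: MISS, evict 20(c=1). Cache: [42(c=1) 70(c=2) 3(c=4) 49(c=4) 59(c=4)]
  17. access 59: HIT, count now 5. Cache: [42(c=1) 70(c=2) 3(c=4) 49(c=4) 59(c=5)]
  18. access 20: MISS, evict 42(c=1). Cache: [20(c=1) 70(c=2) 3(c=4) 49(c=4) 59(c=5)]
  19. access 59: HIT, count now 6. Cache: [20(c=1) 70(c=2) 3(c=4) 49(c=4) 59(c=6)]
  20. access 20: HIT, count now 2. Cache: [70(c=2) 20(c=2) 3(c=4) 49(c=4) 59(c=6)]
  21. access 20: HIT, count now 3. Cache: [70(c=2) 20(c=3) 3(c=4) 49(c=4) 59(c=6)]
  22. access 59: HIT, count now 7. Cache: [70(c=2) 20(c=3) 3(c=4) 49(c=4) 59(c=7)]
  23. access 42: MISS, evict 70(c=2). Cache: [42(c=1) 20(c=3) 3(c=4) 49(c=4) 59(c=7)]
  24. access 20: HIT, count now 4. Cache: [42(c=1) 3(c=4) 49(c=4) 20(c=4) 59(c=7)]
Total: 16 hits, 8 misses, 3 evictions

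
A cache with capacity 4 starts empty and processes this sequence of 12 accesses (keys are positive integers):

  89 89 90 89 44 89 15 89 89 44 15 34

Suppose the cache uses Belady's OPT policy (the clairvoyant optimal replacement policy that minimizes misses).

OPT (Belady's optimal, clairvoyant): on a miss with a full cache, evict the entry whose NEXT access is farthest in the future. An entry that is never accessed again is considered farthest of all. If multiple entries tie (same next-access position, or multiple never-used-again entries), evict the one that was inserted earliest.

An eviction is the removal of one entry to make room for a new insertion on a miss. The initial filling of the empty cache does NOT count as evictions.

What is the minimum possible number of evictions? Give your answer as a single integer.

OPT (Belady) simulation (capacity=4):
  1. access 89: MISS. Cache: [89]
  2. access 89: HIT. Next use of 89: step 4. Cache: [89]
  3. access 90: MISS. Cache: [89 90]
  4. access 89: HIT. Next use of 89: step 6. Cache: [89 90]
  5. access 44: MISS. Cache: [89 90 44]
  6. access 89: HIT. Next use of 89: step 8. Cache: [89 90 44]
  7. access 15: MISS. Cache: [89 90 44 15]
  8. access 89: HIT. Next use of 89: step 9. Cache: [89 90 44 15]
  9. access 89: HIT. Next use of 89: never. Cache: [89 90 44 15]
  10. access 44: HIT. Next use of 44: never. Cache: [89 90 44 15]
  11. access 15: HIT. Next use of 15: never. Cache: [89 90 44 15]
  12. access 34: MISS, evict 89 (next use: never). Cache: [90 44 15 34]
Total: 7 hits, 5 misses, 1 evictions

Answer: 1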